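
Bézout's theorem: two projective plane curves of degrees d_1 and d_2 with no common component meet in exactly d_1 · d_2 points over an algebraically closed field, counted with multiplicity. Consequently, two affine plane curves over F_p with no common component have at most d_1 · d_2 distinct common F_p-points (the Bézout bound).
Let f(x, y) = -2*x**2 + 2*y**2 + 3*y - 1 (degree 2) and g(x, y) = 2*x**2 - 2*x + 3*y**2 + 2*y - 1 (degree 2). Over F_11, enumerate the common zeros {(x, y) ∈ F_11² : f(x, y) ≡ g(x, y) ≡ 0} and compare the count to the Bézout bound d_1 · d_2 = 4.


Common zeros: ∅; count = 0; Bézout bound = 4.

deg(f) = 2, deg(g) = 2, so Bézout bound = 4.
Scan x ∈ F_11. For each x, list the y ∈ F_11 with f(x, y) ≡ 0 and those with g(x, y) ≡ 0 (mod 11); the common zeros in that column are the intersection.
  x = 0: f ≡ 0 at y ∈ ∅; g ≡ 0 at y ∈ {4, 10}; common: ∅.
  x = 1: f ≡ 0 at y ∈ {2}; g ≡ 0 at y ∈ {4, 10}; common: ∅.
  x = 2: f ≡ 0 at y ∈ {7, 8}; g ≡ 0 at y ∈ {5, 9}; common: ∅.
  x = 3: f ≡ 0 at y ∈ ∅; g ≡ 0 at y ∈ {0, 3}; common: ∅.
  x = 4: f ≡ 0 at y ∈ {0, 4}; g ≡ 0 at y ∈ {6, 8}; common: ∅.
  x = 5: f ≡ 0 at y ∈ ∅; g ≡ 0 at y ∈ {1, 2}; common: ∅.
  x = 6: f ≡ 0 at y ∈ ∅; g ≡ 0 at y ∈ {7}; common: ∅.
  x = 7: f ≡ 0 at y ∈ {0, 4}; g ≡ 0 at y ∈ {1, 2}; common: ∅.
  x = 8: f ≡ 0 at y ∈ ∅; g ≡ 0 at y ∈ {6, 8}; common: ∅.
  x = 9: f ≡ 0 at y ∈ {7, 8}; g ≡ 0 at y ∈ {0, 3}; common: ∅.
  x = 10: f ≡ 0 at y ∈ {2}; g ≡ 0 at y ∈ {5, 9}; common: ∅.
Collecting: common zeros = ∅, so the count is 0.
Comparison with the Bézout bound: 0 ≤ 4 = deg(f)·deg(g), as expected for curves with no common component (the affine F_11-count falls short of the bound because intersections may lie at infinity, over extension fields, or carry multiplicity).


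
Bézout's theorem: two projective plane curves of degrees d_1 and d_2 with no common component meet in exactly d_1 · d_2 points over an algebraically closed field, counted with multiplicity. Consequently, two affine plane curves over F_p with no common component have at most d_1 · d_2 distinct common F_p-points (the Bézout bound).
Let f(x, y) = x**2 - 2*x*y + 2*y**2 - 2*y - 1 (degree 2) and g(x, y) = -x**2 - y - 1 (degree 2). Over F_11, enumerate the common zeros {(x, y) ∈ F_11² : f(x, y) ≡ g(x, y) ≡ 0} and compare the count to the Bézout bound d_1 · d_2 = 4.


Common zeros: ∅; count = 0; Bézout bound = 4.

deg(f) = 2, deg(g) = 2, so Bézout bound = 4.
Scan x ∈ F_11. For each x, list the y ∈ F_11 with f(x, y) ≡ 0 and those with g(x, y) ≡ 0 (mod 11); the common zeros in that column are the intersection.
  x = 0: f ≡ 0 at y ∈ {3, 9}; g ≡ 0 at y ∈ {10}; common: ∅.
  x = 1: f ≡ 0 at y ∈ {0, 2}; g ≡ 0 at y ∈ {9}; common: ∅.
  x = 2: f ≡ 0 at y ∈ {4, 10}; g ≡ 0 at y ∈ {6}; common: ∅.
  x = 3: f ≡ 0 at y ∈ {2}; g ≡ 0 at y ∈ {1}; common: ∅.
  x = 4: f ≡ 0 at y ∈ ∅; g ≡ 0 at y ∈ {5}; common: ∅.
  x = 5: f ≡ 0 at y ∈ ∅; g ≡ 0 at y ∈ {7}; common: ∅.
  x = 6: f ≡ 0 at y ∈ {3, 4}; g ≡ 0 at y ∈ {7}; common: ∅.
  x = 7: f ≡ 0 at y ∈ {9, 10}; g ≡ 0 at y ∈ {5}; common: ∅.
  x = 8: f ≡ 0 at y ∈ ∅; g ≡ 0 at y ∈ {1}; common: ∅.
  x = 9: f ≡ 0 at y ∈ ∅; g ≡ 0 at y ∈ {6}; common: ∅.
  x = 10: f ≡ 0 at y ∈ {0}; g ≡ 0 at y ∈ {9}; common: ∅.
Collecting: common zeros = ∅, so the count is 0.
Comparison with the Bézout bound: 0 ≤ 4 = deg(f)·deg(g), as expected for curves with no common component (the affine F_11-count falls short of the bound because intersections may lie at infinity, over extension fields, or carry multiplicity).


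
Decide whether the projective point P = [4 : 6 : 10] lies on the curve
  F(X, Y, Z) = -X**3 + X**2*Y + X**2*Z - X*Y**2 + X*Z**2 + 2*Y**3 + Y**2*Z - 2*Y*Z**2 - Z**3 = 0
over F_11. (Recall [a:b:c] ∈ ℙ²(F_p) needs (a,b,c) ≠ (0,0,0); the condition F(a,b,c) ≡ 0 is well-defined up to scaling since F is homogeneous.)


F(4,6,10) ≡ 8 (mod 11); P is NOT on the curve.

Evaluate F(4, 6, 10) term-by-term (mod 11).
  -X**3 ↦ -1·64·1·1 = -64
  X**2*Y ↦ 1·16·6·1 = 96
  X**2*Z ↦ 1·16·1·10 = 160
  -X*Y**2 ↦ -1·4·36·1 = -144
  X*Z**2 ↦ 1·4·1·100 = 400
  2*Y**3 ↦ 2·1·216·1 = 432
  Y**2*Z ↦ 1·1·36·10 = 360
  -2*Y*Z**2 ↦ -2·1·6·100 = -1200
  -Z**3 ↦ -1·1·1·1000 = -1000
Sum: F(4, 6, 10) = (-64) + (96) + (160) + (-144) + (400) + (432) + (360) + (-1200) + (-1000) = -960.
Reducing mod 11: -960 ≡ 8 (mod 11).
Since F(a, b, c) ≡ 8 ≠ 0 (mod 11), P does NOT lie on the curve.


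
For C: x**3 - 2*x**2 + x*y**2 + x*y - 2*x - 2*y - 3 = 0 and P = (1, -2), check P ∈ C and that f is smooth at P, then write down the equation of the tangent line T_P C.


Tangent line at P: -x - 5*y - 9 = 0.

Step 1: f(1, -2) = 0, so P lies on C.
Step 2: partial derivatives
  f_x(x, y) = 3*x**2 - 4*x + y**2 + y - 2, f_y(x, y) = 2*x*y + x - 2.
  f_x(P) = -1, f_y(P) = -5 (gradient nonzero, so P is smooth).
Step 3: tangent line at P: -1·(x − 1) + -5·(y − -2) = 0.
Expanding: -x - 5*y - 9 = 0.


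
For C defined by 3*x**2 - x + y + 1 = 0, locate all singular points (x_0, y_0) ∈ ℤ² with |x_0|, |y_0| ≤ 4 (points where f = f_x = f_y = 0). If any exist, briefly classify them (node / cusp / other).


No singular points in the scanned grid; C is smooth there.

Compute partial derivatives:
  f_x = 6*x - 1.
  f_y = 1.
f_y = 1 is a nonzero constant, so f_y never vanishes: no point (x, y) can satisfy f = f_x = f_y = 0. In particular no (x, y) ∈ {−4, ..., 4}² is singular; the curve is smooth.


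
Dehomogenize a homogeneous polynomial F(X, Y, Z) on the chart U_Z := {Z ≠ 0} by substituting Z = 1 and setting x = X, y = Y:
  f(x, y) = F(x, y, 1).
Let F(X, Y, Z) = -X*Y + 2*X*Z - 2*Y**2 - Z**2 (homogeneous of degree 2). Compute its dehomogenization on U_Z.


f(x, y) = -x*y + 2*x - 2*y**2 - 1

On U_Z we set Z = 1. Each monomial c·X^i·Y^j·Z^k in F becomes c·x^i·y^j·1^k = c·x^i·y^j.
Substituting Z = 1: F(X, Y, 1) = -x*y + 2*x - 2*y**2 - 1.
Note: deg(f) ≤ deg(F) = 2; strict inequality happens when F is divisible by Z (lost terms).


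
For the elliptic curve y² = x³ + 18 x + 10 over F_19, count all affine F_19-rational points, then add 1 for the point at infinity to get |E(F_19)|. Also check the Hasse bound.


Affine points = {(2, 4), (2, 15), (5, 4), (5, 15), (6, 7), (6, 12), (7, 2), (7, 17), (8, 1), (8, 18), (11, 0), (12, 4), (12, 15), (13, 3), (13, 16), (14, 2), (14, 17), (15, 8), (15, 11), (16, 9), (16, 10), (17, 2), (17, 17)}; affine count = 23; |E(F_19)| = 24.

Discriminant check: Δ ∝ 4a³ + 27b² = 4·18³ + 27·10² = 4·5832 + 27·100 ≡ 17 (mod 19). Nonzero ⇒ E is nonsingular.
For each x ∈ F_19, compute rhs = x³ + 18·x + 10 mod 19, then count y ∈ F_19 with y² ≡ rhs.
  x = 0: rhs = 10, matching y values: none (0 points).
  x = 1: rhs = 10, matching y values: none (0 points).
  x = 2: rhs = 16, matching y values: 4, 15 (2 points).
  x = 3: rhs = 15, matching y values: none (0 points).
  x = 4: rhs = 13, matching y values: none (0 points).
  x = 5: rhs = 16, matching y values: 4, 15 (2 points).
  x = 6: rhs = 11, matching y values: 7, 12 (2 points).
  x = 7: rhs = 4, matching y values: 2, 17 (2 points).
  x = 8: rhs = 1, matching y values: 1, 18 (2 points).
  x = 9: rhs = 8, matching y values: none (0 points).
  x = 10: rhs = 12, matching y values: none (0 points).
  x = 11: rhs = 0, matching y values: 0 (1 points).
  x = 12: rhs = 16, matching y values: 4, 15 (2 points).
  x = 13: rhs = 9, matching y values: 3, 16 (2 points).
  x = 14: rhs = 4, matching y values: 2, 17 (2 points).
  x = 15: rhs = 7, matching y values: 8, 11 (2 points).
  x = 16: rhs = 5, matching y values: 9, 10 (2 points).
  x = 17: rhs = 4, matching y values: 2, 17 (2 points).
  x = 18: rhs = 10, matching y values: none (0 points).
Total affine count: 23.
Full point count |E(F_19)| = 23 + 1 = 24.
Hasse bound: |24 − (19+1)| = |4| = 4 ≤ 2√19 ≈ 8.7178 ✓.


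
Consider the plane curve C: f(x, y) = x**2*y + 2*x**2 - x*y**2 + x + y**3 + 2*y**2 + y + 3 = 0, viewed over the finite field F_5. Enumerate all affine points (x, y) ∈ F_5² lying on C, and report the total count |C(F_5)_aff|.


Affine F_5-points: {(1, 1), (2, 3), (4, 1)}; count = 3.

For each of the 25 pairs (x, y) ∈ F_5², evaluate f(x, y) mod 5. Record the zeros.
  x = 0: [0↦3, 1↦2, 2↦1, 3↦1, 4↦3]  zeros at y ∈ ∅
  x = 1: [0↦1, 1↦0, 2↦2, 3↦3, 4↦4]  zeros at y ∈ {1}
  x = 2: [0↦3, 1↦4, 2↦1, 3↦0, 4↦2]  zeros at y ∈ {3}
  x = 3: [0↦4, 1↦4, 2↦3, 3↦2, 4↦2]  zeros at y ∈ ∅
  x = 4: [0↦4, 1↦0, 2↦3, 3↦4, 4↦4]  zeros at y ∈ {1}
Collecting zeros: affine points = {(1, 1), (2, 3), (4, 1)}.
Total count |C(F_5)_aff| = 3.


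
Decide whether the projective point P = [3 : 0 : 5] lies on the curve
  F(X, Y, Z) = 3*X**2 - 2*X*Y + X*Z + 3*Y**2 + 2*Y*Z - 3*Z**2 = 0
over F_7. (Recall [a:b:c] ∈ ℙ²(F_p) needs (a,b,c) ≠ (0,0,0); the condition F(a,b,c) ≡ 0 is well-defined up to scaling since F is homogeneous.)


F(3,0,5) ≡ 2 (mod 7); P is NOT on the curve.

Evaluate F(3, 0, 5) term-by-term (mod 7).
  3*X**2 ↦ 3·9·1·1 = 27
  -2*X*Y ↦ -2·3·0·1 = 0
  X*Z ↦ 1·3·1·5 = 15
  3*Y**2 ↦ 3·1·0·1 = 0
  2*Y*Z ↦ 2·1·0·5 = 0
  -3*Z**2 ↦ -3·1·1·25 = -75
Sum: F(3, 0, 5) = (27) + (0) + (15) + (0) + (0) + (-75) = -33.
Reducing mod 7: -33 ≡ 2 (mod 7).
Since F(a, b, c) ≡ 2 ≠ 0 (mod 7), P does NOT lie on the curve.


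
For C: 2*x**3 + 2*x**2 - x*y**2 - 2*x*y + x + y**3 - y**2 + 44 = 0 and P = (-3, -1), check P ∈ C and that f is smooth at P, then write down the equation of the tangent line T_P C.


Tangent line at P: 44*x + 5*y + 137 = 0.

Step 1: f(-3, -1) = 0, so P lies on C.
Step 2: partial derivatives
  f_x(x, y) = 6*x**2 + 4*x - y**2 - 2*y + 1, f_y(x, y) = -2*x*y - 2*x + 3*y**2 - 2*y.
  f_x(P) = 44, f_y(P) = 5 (gradient nonzero, so P is smooth).
Step 3: tangent line at P: 44·(x − -3) + 5·(y − -1) = 0.
Expanding: 44*x + 5*y + 137 = 0.


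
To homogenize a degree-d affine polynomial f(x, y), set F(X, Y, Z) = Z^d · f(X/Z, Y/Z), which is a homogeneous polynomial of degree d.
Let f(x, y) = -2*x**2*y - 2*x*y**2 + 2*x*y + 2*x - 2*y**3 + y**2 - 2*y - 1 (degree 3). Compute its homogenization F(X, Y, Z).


F(X, Y, Z) = -2*X**2*Y - 2*X*Y**2 + 2*X*Y*Z + 2*X*Z**2 - 2*Y**3 + Y**2*Z - 2*Y*Z**2 - Z**3

deg(f) = 3.
Substitute x = X/Z, y = Y/Z into f, then multiply by Z^3.
  monomial -2·x^2·y^1 ↦ -2·X^2·Y^1·Z^0.
  monomial -2·x^1·y^2 ↦ -2·X^1·Y^2·Z^0.
  monomial 2·x^1·y^1 ↦ 2·X^1·Y^1·Z^1.
  monomial 2·x^1·y^0 ↦ 2·X^1·Y^0·Z^2.
  monomial -2·x^0·y^3 ↦ -2·X^0·Y^3·Z^0.
  monomial 1·x^0·y^2 ↦ 1·X^0·Y^2·Z^1.
  monomial -2·x^0·y^1 ↦ -2·X^0·Y^1·Z^2.
  monomial -1·x^0·y^0 ↦ -1·X^0·Y^0·Z^3.
Collecting: F(X, Y, Z) = -2*X**2*Y - 2*X*Y**2 + 2*X*Y*Z + 2*X*Z**2 - 2*Y**3 + Y**2*Z - 2*Y*Z**2 - Z**3.


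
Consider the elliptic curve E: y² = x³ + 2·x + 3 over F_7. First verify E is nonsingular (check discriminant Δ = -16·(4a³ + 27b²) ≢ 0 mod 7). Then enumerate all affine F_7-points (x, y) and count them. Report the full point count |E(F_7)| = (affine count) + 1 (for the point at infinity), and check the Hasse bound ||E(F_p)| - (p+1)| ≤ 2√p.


Affine points = {(2, 1), (2, 6), (3, 1), (3, 6), (6, 0)}; affine count = 5; |E(F_7)| = 6.

Discriminant check: Δ ∝ 4a³ + 27b² = 4·2³ + 27·3² = 4·8 + 27·9 ≡ 2 (mod 7). Nonzero ⇒ E is nonsingular.
For each x ∈ F_7, compute rhs = x³ + 2·x + 3 mod 7, then count y ∈ F_7 with y² ≡ rhs.
  x = 0: rhs = 3, matching y values: none (0 points).
  x = 1: rhs = 6, matching y values: none (0 points).
  x = 2: rhs = 1, matching y values: 1, 6 (2 points).
  x = 3: rhs = 1, matching y values: 1, 6 (2 points).
  x = 4: rhs = 5, matching y values: none (0 points).
  x = 5: rhs = 5, matching y values: none (0 points).
  x = 6: rhs = 0, matching y values: 0 (1 points).
Total affine count: 5.
Full point count |E(F_7)| = 5 + 1 = 6.
Hasse bound: |6 − (7+1)| = |-2| = 2 ≤ 2√7 ≈ 5.2915 ✓.


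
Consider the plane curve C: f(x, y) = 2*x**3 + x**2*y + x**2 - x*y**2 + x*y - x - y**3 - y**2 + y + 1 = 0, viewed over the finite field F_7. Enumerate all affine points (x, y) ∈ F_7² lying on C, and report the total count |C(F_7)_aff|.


Affine F_7-points: {(0, 1), (0, 6), (1, 2), (2, 3), (3, 2), (5, 2), (6, 5)}; count = 7.

For each of the 49 pairs (x, y) ∈ F_7², evaluate f(x, y) mod 7. Record the zeros.
  x = 0: [0↦1, 1↦0, 2↦5, 3↦3, 4↦2, 5↦3, 6↦0]  zeros at y ∈ {1, 6}
  x = 1: [0↦3, 1↦3, 2↦0, 3↦2, 4↦3, 5↦4, 6↦6]  zeros at y ∈ {2}
  x = 2: [0↦5, 1↦1, 2↦6, 3↦0, 4↦5, 5↦1, 6↦3]  zeros at y ∈ {3}
  x = 3: [0↦5, 1↦6, 2↦0, 3↦2, 4↦6, 5↦6, 6↦3]  zeros at y ∈ {2}
  x = 4: [0↦1, 1↦2, 2↦1, 3↦6, 4↦4, 5↦3, 6↦4]  zeros at y ∈ ∅
  x = 5: [0↦5, 1↦1, 2↦0, 3↦3, 4↦4, 5↦4, 6↦4]  zeros at y ∈ {2}
  x = 6: [0↦1, 1↦1, 2↦2, 3↦5, 4↦4, 5↦0, 6↦1]  zeros at y ∈ {5}
Collecting zeros: affine points = {(0, 1), (0, 6), (1, 2), (2, 3), (3, 2), (5, 2), (6, 5)}.
Total count |C(F_7)_aff| = 7.


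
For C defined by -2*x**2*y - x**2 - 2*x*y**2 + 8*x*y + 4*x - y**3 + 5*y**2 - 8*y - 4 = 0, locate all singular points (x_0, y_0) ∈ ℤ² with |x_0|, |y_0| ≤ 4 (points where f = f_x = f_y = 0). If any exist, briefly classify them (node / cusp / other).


Singular points: {(2, 0)}; classification: node.

Compute partial derivatives:
  f_x = -4*x*y - 2*x - 2*y**2 + 8*y + 4.
  f_y = -2*x**2 - 4*x*y + 8*x - 3*y**2 + 10*y - 8.
Scan x_0 ∈ {−4, ..., 4}. For each x_0, f_y(x_0, y) is a polynomial in y; find its integer roots y ∈ {−4, ..., 4}, then test f_x and f at those candidates.
  x = -4: f_y(-4, y) = -3*y**2 + 26*y - 72; no integer root y with |y| ≤ 4.
  x = -3: f_y(-3, y) = -3*y**2 + 22*y - 50; no integer root y with |y| ≤ 4.
  x = -2: f_y(-2, y) = -3*y**2 + 18*y - 32; no integer root y with |y| ≤ 4.
  x = -1: f_y(-1, y) = -3*y**2 + 14*y - 18; no integer root y with |y| ≤ 4.
  x = 0: f_y(0, y) = -3*y**2 + 10*y - 8; vanishes at y ∈ {2}. (0, 2): f_x = 12 ≠ 0.
  x = 1: f_y(1, y) = -3*y**2 + 6*y - 2; no integer root y with |y| ≤ 4.
  x = 2: f_y(2, y) = -3*y**2 + 2*y; vanishes at y ∈ {0}. (2, 0): f_x = 0, f = 0 — SINGULAR.
  x = 3: f_y(3, y) = -3*y**2 - 2*y - 2; no integer root y with |y| ≤ 4.
  x = 4: f_y(4, y) = -3*y**2 - 6*y - 8; no integer root y with |y| ≤ 4.
Only singular point on the grid: (2, 0).
Classify: substitute x = 2 + u, y = 0 + v and expand: f = -2*u**2*v - u**2 - 2*u*v**2 - v**3 + v**2.
No constant or linear terms (consistent with a singular point). Quadratic part: -u**2 + v**2. Cubic part: -2*u**2*v - 2*u*v**2 - v**3.
The quadratic part v**2 - u**2 = (v − u)(v + u) splits into two distinct linear factors, so there are two distinct tangent lines y − 0 = ±(x − 2) — this is a node (ordinary double point).
Classification: node.


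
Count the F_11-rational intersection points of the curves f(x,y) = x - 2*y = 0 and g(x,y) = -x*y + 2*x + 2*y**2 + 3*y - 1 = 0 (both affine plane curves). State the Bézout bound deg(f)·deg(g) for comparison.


Common zeros: {(5, 8)}; count = 1; Bézout bound = 2.

deg(f) = 1, deg(g) = 2, so Bézout bound = 2.
Scan x ∈ F_11. For each x, list the y ∈ F_11 with f(x, y) ≡ 0 and those with g(x, y) ≡ 0 (mod 11); the common zeros in that column are the intersection.
  x = 0: f ≡ 0 at y ∈ {0}; g ≡ 0 at y ∈ ∅; common: ∅.
  x = 1: f ≡ 0 at y ∈ {6}; g ≡ 0 at y ∈ ∅; common: ∅.
  x = 2: f ≡ 0 at y ∈ {1}; g ≡ 0 at y ∈ ∅; common: ∅.
  x = 3: f ≡ 0 at y ∈ {7}; g ≡ 0 at y ∈ {5, 6}; common: ∅.
  x = 4: f ≡ 0 at y ∈ {2}; g ≡ 0 at y ∈ {3}; common: ∅.
  x = 5: f ≡ 0 at y ∈ {8}; g ≡ 0 at y ∈ {4, 8}; common: {8}.
  x = 6: f ≡ 0 at y ∈ {3}; g ≡ 0 at y ∈ {0, 7}; common: ∅.
  x = 7: f ≡ 0 at y ∈ {9}; g ≡ 0 at y ∈ {1}; common: ∅.
  x = 8: f ≡ 0 at y ∈ {4}; g ≡ 0 at y ∈ {9, 10}; common: ∅.
  x = 9: f ≡ 0 at y ∈ {10}; g ≡ 0 at y ∈ ∅; common: ∅.
  x = 10: f ≡ 0 at y ∈ {5}; g ≡ 0 at y ∈ ∅; common: ∅.
Collecting: common zeros = {(5, 8)}, so the count is 1.
Comparison with the Bézout bound: 1 ≤ 2 = deg(f)·deg(g), as expected for curves with no common component (the affine F_11-count falls short of the bound because intersections may lie at infinity, over extension fields, or carry multiplicity).


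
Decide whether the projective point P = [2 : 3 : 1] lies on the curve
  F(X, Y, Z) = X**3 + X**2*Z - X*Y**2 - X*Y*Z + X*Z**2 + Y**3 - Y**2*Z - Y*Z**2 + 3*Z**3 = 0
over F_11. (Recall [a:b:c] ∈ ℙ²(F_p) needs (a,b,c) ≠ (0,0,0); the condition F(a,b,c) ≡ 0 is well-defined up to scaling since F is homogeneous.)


F(2,3,1) ≡ 8 (mod 11); P is NOT on the curve.

Evaluate F(2, 3, 1) term-by-term (mod 11).
  X**3 ↦ 1·8·1·1 = 8
  X**2*Z ↦ 1·4·1·1 = 4
  -X*Y**2 ↦ -1·2·9·1 = -18
  -X*Y*Z ↦ -1·2·3·1 = -6
  X*Z**2 ↦ 1·2·1·1 = 2
  Y**3 ↦ 1·1·27·1 = 27
  -Y**2*Z ↦ -1·1·9·1 = -9
  -Y*Z**2 ↦ -1·1·3·1 = -3
  3*Z**3 ↦ 3·1·1·1 = 3
Sum: F(2, 3, 1) = (8) + (4) + (-18) + (-6) + (2) + (27) + (-9) + (-3) + (3) = 8.
Reducing mod 11: 8 ≡ 8 (mod 11).
Since F(a, b, c) ≡ 8 ≠ 0 (mod 11), P does NOT lie on the curve.


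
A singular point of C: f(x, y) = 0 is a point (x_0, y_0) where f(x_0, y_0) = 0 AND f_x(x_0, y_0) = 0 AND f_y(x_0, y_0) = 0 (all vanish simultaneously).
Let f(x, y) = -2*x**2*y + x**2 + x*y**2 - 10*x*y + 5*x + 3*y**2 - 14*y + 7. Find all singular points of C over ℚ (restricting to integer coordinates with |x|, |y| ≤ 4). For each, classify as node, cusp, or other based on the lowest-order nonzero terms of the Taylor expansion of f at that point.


Singular points: {(-2, 1)}; classification: node.

Compute partial derivatives:
  f_x = -4*x*y + 2*x + y**2 - 10*y + 5.
  f_y = -2*x**2 + 2*x*y - 10*x + 6*y - 14.
Scan x_0 ∈ {−4, ..., 4}. For each x_0, f_y(x_0, y) is a polynomial in y; find its integer roots y ∈ {−4, ..., 4}, then test f_x and f at those candidates.
  x = -4: f_y(-4, y) = -2*y - 6; vanishes at y ∈ {-3}. (-4, -3): f_x = -12 ≠ 0.
  x = -3: f_y(-3, y) = -2; no integer root y with |y| ≤ 4.
  x = -2: f_y(-2, y) = 2*y - 2; vanishes at y ∈ {1}. (-2, 1): f_x = 0, f = 0 — SINGULAR.
  x = -1: f_y(-1, y) = 4*y - 6; no integer root y with |y| ≤ 4.
  x = 0: f_y(0, y) = 6*y - 14; no integer root y with |y| ≤ 4.
  x = 1: f_y(1, y) = 8*y - 26; no integer root y with |y| ≤ 4.
  x = 2: f_y(2, y) = 10*y - 42; no integer root y with |y| ≤ 4.
  x = 3: f_y(3, y) = 12*y - 62; no integer root y with |y| ≤ 4.
  x = 4: f_y(4, y) = 14*y - 86; no integer root y with |y| ≤ 4.
Only singular point on the grid: (-2, 1).
Classify: substitute x = -2 + u, y = 1 + v and expand: f = -2*u**2*v - u**2 + u*v**2 + v**2.
No constant or linear terms (consistent with a singular point). Quadratic part: -u**2 + v**2. Cubic part: -2*u**2*v + u*v**2.
The quadratic part v**2 - u**2 = (v − u)(v + u) splits into two distinct linear factors, so there are two distinct tangent lines y − 1 = ±(x − -2) — this is a node (ordinary double point).
Classification: node.


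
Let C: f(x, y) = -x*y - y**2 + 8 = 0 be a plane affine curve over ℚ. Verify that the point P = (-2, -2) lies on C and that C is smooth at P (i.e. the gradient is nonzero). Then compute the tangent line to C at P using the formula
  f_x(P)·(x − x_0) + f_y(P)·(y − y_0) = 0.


Tangent line at P: 2*x + 6*y + 16 = 0.

Step 1: f(-2, -2) = 0, so P lies on C.
Step 2: partial derivatives
  f_x(x, y) = -y, f_y(x, y) = -x - 2*y.
  f_x(P) = 2, f_y(P) = 6 (gradient nonzero, so P is smooth).
Step 3: tangent line at P: 2·(x − -2) + 6·(y − -2) = 0.
Expanding: 2*x + 6*y + 16 = 0.


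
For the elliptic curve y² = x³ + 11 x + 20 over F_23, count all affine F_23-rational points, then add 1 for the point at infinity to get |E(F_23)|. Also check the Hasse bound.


Affine points = {(1, 3), (1, 20), (2, 2), (2, 21), (4, 6), (4, 17), (5, 4), (5, 19), (6, 7), (6, 16), (7, 7), (7, 16), (10, 7), (10, 16), (11, 0), (15, 8), (15, 15), (18, 1), (18, 22), (19, 2), (19, 21), (20, 11), (20, 12), (21, 6), (21, 17), (22, 10), (22, 13)}; affine count = 27; |E(F_23)| = 28.

Discriminant check: Δ ∝ 4a³ + 27b² = 4·11³ + 27·20² = 4·1331 + 27·400 ≡ 1 (mod 23). Nonzero ⇒ E is nonsingular.
For each x ∈ F_23, compute rhs = x³ + 11·x + 20 mod 23, then count y ∈ F_23 with y² ≡ rhs.
  x = 0: rhs = 20, matching y values: none (0 points).
  x = 1: rhs = 9, matching y values: 3, 20 (2 points).
  x = 2: rhs = 4, matching y values: 2, 21 (2 points).
  x = 3: rhs = 11, matching y values: none (0 points).
  x = 4: rhs = 13, matching y values: 6, 17 (2 points).
  x = 5: rhs = 16, matching y values: 4, 19 (2 points).
  x = 6: rhs = 3, matching y values: 7, 16 (2 points).
  x = 7: rhs = 3, matching y values: 7, 16 (2 points).
  x = 8: rhs = 22, matching y values: none (0 points).
  x = 9: rhs = 20, matching y values: none (0 points).
  x = 10: rhs = 3, matching y values: 7, 16 (2 points).
  x = 11: rhs = 0, matching y values: 0 (1 points).
  x = 12: rhs = 17, matching y values: none (0 points).
  x = 13: rhs = 14, matching y values: none (0 points).
  x = 14: rhs = 20, matching y values: none (0 points).
  x = 15: rhs = 18, matching y values: 8, 15 (2 points).
  x = 16: rhs = 14, matching y values: none (0 points).
  x = 17: rhs = 14, matching y values: none (0 points).
  x = 18: rhs = 1, matching y values: 1, 22 (2 points).
  x = 19: rhs = 4, matching y values: 2, 21 (2 points).
  x = 20: rhs = 6, matching y values: 11, 12 (2 points).
  x = 21: rhs = 13, matching y values: 6, 17 (2 points).
  x = 22: rhs = 8, matching y values: 10, 13 (2 points).
Total affine count: 27.
Full point count |E(F_23)| = 27 + 1 = 28.
Hasse bound: |28 − (23+1)| = |4| = 4 ≤ 2√23 ≈ 9.5917 ✓.


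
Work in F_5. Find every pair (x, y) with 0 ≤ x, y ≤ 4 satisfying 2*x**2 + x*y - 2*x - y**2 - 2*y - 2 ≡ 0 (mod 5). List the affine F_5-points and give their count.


Affine F_5-points: {(0, 1), (0, 2), (3, 0), (3, 1)}; count = 4.

For each of the 25 pairs (x, y) ∈ F_5², evaluate f(x, y) mod 5. Record the zeros.
  x = 0: [0↦3, 1↦0, 2↦0, 3↦3, 4↦4]  zeros at y ∈ {1, 2}
  x = 1: [0↦3, 1↦1, 2↦2, 3↦1, 4↦3]  zeros at y ∈ ∅
  x = 2: [0↦2, 1↦1, 2↦3, 3↦3, 4↦1]  zeros at y ∈ ∅
  x = 3: [0↦0, 1↦0, 2↦3, 3↦4, 4↦3]  zeros at y ∈ {0, 1}
  x = 4: [0↦2, 1↦3, 2↦2, 3↦4, 4↦4]  zeros at y ∈ ∅
Collecting zeros: affine points = {(0, 1), (0, 2), (3, 0), (3, 1)}.
Total count |C(F_5)_aff| = 4.


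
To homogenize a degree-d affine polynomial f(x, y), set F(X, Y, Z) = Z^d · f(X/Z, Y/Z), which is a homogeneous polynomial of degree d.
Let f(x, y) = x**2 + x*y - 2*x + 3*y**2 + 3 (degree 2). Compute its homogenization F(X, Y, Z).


F(X, Y, Z) = X**2 + X*Y - 2*X*Z + 3*Y**2 + 3*Z**2

deg(f) = 2.
Substitute x = X/Z, y = Y/Z into f, then multiply by Z^2.
  monomial 1·x^2·y^0 ↦ 1·X^2·Y^0·Z^0.
  monomial 1·x^1·y^1 ↦ 1·X^1·Y^1·Z^0.
  monomial -2·x^1·y^0 ↦ -2·X^1·Y^0·Z^1.
  monomial 3·x^0·y^2 ↦ 3·X^0·Y^2·Z^0.
  monomial 3·x^0·y^0 ↦ 3·X^0·Y^0·Z^2.
Collecting: F(X, Y, Z) = X**2 + X*Y - 2*X*Z + 3*Y**2 + 3*Z**2.


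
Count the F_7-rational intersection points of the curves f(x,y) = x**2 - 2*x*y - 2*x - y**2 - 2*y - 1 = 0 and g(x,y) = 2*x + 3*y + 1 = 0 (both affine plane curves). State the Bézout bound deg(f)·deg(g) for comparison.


Common zeros: {(2, 3), (4, 4)}; count = 2; Bézout bound = 2.

deg(f) = 2, deg(g) = 1, so Bézout bound = 2.
Scan x ∈ F_7. For each x, list the y ∈ F_7 with f(x, y) ≡ 0 and those with g(x, y) ≡ 0 (mod 7); the common zeros in that column are the intersection.
  x = 0: f ≡ 0 at y ∈ {6}; g ≡ 0 at y ∈ {2}; common: ∅.
  x = 1: f ≡ 0 at y ∈ {1, 2}; g ≡ 0 at y ∈ {6}; common: ∅.
  x = 2: f ≡ 0 at y ∈ {3, 5}; g ≡ 0 at y ∈ {3}; common: {3}.
  x = 3: f ≡ 0 at y ∈ {1, 5}; g ≡ 0 at y ∈ {0}; common: ∅.
  x = 4: f ≡ 0 at y ∈ {0, 4}; g ≡ 0 at y ∈ {4}; common: {4}.
  x = 5: f ≡ 0 at y ∈ {0, 2}; g ≡ 0 at y ∈ {1}; common: ∅.
  x = 6: f ≡ 0 at y ∈ {3, 4}; g ≡ 0 at y ∈ {5}; common: ∅.
Collecting: common zeros = {(2, 3), (4, 4)}, so the count is 2.
Comparison with the Bézout bound: 2 ≤ 2 = deg(f)·deg(g), as expected for curves with no common component (the bound is attained).


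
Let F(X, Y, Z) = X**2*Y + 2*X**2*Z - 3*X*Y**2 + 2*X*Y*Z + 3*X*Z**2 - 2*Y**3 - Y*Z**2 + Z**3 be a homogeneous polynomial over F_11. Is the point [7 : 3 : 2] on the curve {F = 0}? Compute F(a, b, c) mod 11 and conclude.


F(7,3,2) ≡ 0 (mod 11); P is on the curve.

Evaluate F(7, 3, 2) term-by-term (mod 11).
  X**2*Y ↦ 1·49·3·1 = 147
  2*X**2*Z ↦ 2·49·1·2 = 196
  -3*X*Y**2 ↦ -3·7·9·1 = -189
  2*X*Y*Z ↦ 2·7·3·2 = 84
  3*X*Z**2 ↦ 3·7·1·4 = 84
  -2*Y**3 ↦ -2·1·27·1 = -54
  -Y*Z**2 ↦ -1·1·3·4 = -12
  Z**3 ↦ 1·1·1·8 = 8
Sum: F(7, 3, 2) = (147) + (196) + (-189) + (84) + (84) + (-54) + (-12) + (8) = 264.
Reducing mod 11: 264 ≡ 0 (mod 11).
Since F(a, b, c) ≡ 0 (mod 11), P lies on the curve.


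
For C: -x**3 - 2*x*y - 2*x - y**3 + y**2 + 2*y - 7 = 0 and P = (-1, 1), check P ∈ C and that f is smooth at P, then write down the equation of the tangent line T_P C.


Tangent line at P: -7*x + 3*y - 10 = 0.

Step 1: f(-1, 1) = 0, so P lies on C.
Step 2: partial derivatives
  f_x(x, y) = -3*x**2 - 2*y - 2, f_y(x, y) = -2*x - 3*y**2 + 2*y + 2.
  f_x(P) = -7, f_y(P) = 3 (gradient nonzero, so P is smooth).
Step 3: tangent line at P: -7·(x − -1) + 3·(y − 1) = 0.
Expanding: -7*x + 3*y - 10 = 0.


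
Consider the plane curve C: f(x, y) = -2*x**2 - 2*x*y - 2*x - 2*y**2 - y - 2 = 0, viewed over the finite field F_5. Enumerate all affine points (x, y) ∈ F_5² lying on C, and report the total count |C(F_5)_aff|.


Affine F_5-points: {(0, 1), (1, 2), (1, 4), (3, 1), (3, 3), (4, 4)}; count = 6.

For each of the 25 pairs (x, y) ∈ F_5², evaluate f(x, y) mod 5. Record the zeros.
  x = 0: [0↦3, 1↦0, 2↦3, 3↦2, 4↦2]  zeros at y ∈ {1}
  x = 1: [0↦4, 1↦4, 2↦0, 3↦2, 4↦0]  zeros at y ∈ {2, 4}
  x = 2: [0↦1, 1↦4, 2↦3, 3↦3, 4↦4]  zeros at y ∈ ∅
  x = 3: [0↦4, 1↦0, 2↦2, 3↦0, 4↦4]  zeros at y ∈ {1, 3}
  x = 4: [0↦3, 1↦2, 2↦2, 3↦3, 4↦0]  zeros at y ∈ {4}
Collecting zeros: affine points = {(0, 1), (1, 2), (1, 4), (3, 1), (3, 3), (4, 4)}.
Total count |C(F_5)_aff| = 6.


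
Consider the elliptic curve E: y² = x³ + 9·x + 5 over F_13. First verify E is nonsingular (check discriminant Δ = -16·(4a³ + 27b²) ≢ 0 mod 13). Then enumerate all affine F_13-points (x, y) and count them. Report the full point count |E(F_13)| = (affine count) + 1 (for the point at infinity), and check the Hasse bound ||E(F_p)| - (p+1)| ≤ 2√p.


Affine points = {(4, 1), (4, 12), (8, 2), (8, 11), (9, 3), (9, 10), (10, 4), (10, 9)}; affine count = 8; |E(F_13)| = 9.

Discriminant check: Δ ∝ 4a³ + 27b² = 4·9³ + 27·5² = 4·729 + 27·25 ≡ 3 (mod 13). Nonzero ⇒ E is nonsingular.
For each x ∈ F_13, compute rhs = x³ + 9·x + 5 mod 13, then count y ∈ F_13 with y² ≡ rhs.
  x = 0: rhs = 5, matching y values: none (0 points).
  x = 1: rhs = 2, matching y values: none (0 points).
  x = 2: rhs = 5, matching y values: none (0 points).
  x = 3: rhs = 7, matching y values: none (0 points).
  x = 4: rhs = 1, matching y values: 1, 12 (2 points).
  x = 5: rhs = 6, matching y values: none (0 points).
  x = 6: rhs = 2, matching y values: none (0 points).
  x = 7: rhs = 8, matching y values: none (0 points).
  x = 8: rhs = 4, matching y values: 2, 11 (2 points).
  x = 9: rhs = 9, matching y values: 3, 10 (2 points).
  x = 10: rhs = 3, matching y values: 4, 9 (2 points).
  x = 11: rhs = 5, matching y values: none (0 points).
  x = 12: rhs = 8, matching y values: none (0 points).
Total affine count: 8.
Full point count |E(F_13)| = 8 + 1 = 9.
Hasse bound: |9 − (13+1)| = |-5| = 5 ≤ 2√13 ≈ 7.2111 ✓.


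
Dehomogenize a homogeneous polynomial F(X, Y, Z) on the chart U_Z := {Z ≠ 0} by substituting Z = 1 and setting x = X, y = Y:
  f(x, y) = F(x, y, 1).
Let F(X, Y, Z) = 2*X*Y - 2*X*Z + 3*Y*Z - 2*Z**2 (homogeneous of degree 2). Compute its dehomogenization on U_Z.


f(x, y) = 2*x*y - 2*x + 3*y - 2

On U_Z we set Z = 1. Each monomial c·X^i·Y^j·Z^k in F becomes c·x^i·y^j·1^k = c·x^i·y^j.
Substituting Z = 1: F(X, Y, 1) = 2*x*y - 2*x + 3*y - 2.
Note: deg(f) ≤ deg(F) = 2; strict inequality happens when F is divisible by Z (lost terms).


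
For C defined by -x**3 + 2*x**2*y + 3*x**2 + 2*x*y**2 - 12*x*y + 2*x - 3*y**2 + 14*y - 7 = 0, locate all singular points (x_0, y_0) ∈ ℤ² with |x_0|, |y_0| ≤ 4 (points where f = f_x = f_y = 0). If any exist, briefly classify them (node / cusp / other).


Singular points: {(2, 1)}; classification: node.

Compute partial derivatives:
  f_x = -3*x**2 + 4*x*y + 6*x + 2*y**2 - 12*y + 2.
  f_y = 2*x**2 + 4*x*y - 12*x - 6*y + 14.
Scan x_0 ∈ {−4, ..., 4}. For each x_0, f_y(x_0, y) is a polynomial in y; find its integer roots y ∈ {−4, ..., 4}, then test f_x and f at those candidates.
  x = -4: f_y(-4, y) = 94 - 22*y; no integer root y with |y| ≤ 4.
  x = -3: f_y(-3, y) = 68 - 18*y; no integer root y with |y| ≤ 4.
  x = -2: f_y(-2, y) = 46 - 14*y; no integer root y with |y| ≤ 4.
  x = -1: f_y(-1, y) = 28 - 10*y; no integer root y with |y| ≤ 4.
  x = 0: f_y(0, y) = 14 - 6*y; no integer root y with |y| ≤ 4.
  x = 1: f_y(1, y) = 4 - 2*y; vanishes at y ∈ {2}. (1, 2): f_x = -3 ≠ 0.
  x = 2: f_y(2, y) = 2*y - 2; vanishes at y ∈ {1}. (2, 1): f_x = 0, f = 0 — SINGULAR.
  x = 3: f_y(3, y) = 6*y - 4; no integer root y with |y| ≤ 4.
  x = 4: f_y(4, y) = 10*y - 2; no integer root y with |y| ≤ 4.
Only singular point on the grid: (2, 1).
Classify: substitute x = 2 + u, y = 1 + v and expand: f = -u**3 + 2*u**2*v - u**2 + 2*u*v**2 + v**2.
No constant or linear terms (consistent with a singular point). Quadratic part: -u**2 + v**2. Cubic part: -u**3 + 2*u**2*v + 2*u*v**2.
The quadratic part v**2 - u**2 = (v − u)(v + u) splits into two distinct linear factors, so there are two distinct tangent lines y − 1 = ±(x − 2) — this is a node (ordinary double point).
Classification: node.


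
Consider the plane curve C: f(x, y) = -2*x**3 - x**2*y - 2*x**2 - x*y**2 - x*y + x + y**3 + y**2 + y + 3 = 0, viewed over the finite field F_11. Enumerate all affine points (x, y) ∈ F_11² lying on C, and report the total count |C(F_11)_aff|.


Affine F_11-points: {(1, 0), (1, 1), (1, 10), (3, 0), (3, 2), (4, 5), (6, 0), (7, 10), (8, 10), (10, 9)}; count = 10.

For each of the 121 pairs (x, y) ∈ F_11², evaluate f(x, y) mod 11. Record the zeros.
  x = 0: [0↦3, 1↦6, 2↦6, 3↦9, 4↦10, 5↦4, 6↦8, 7↦6, 8↦4, 9↦8, 10↦2]  zeros at y ∈ ∅
  x = 1: [0↦0, 1↦0, 2↦6, 3↦2, 4↦5, 5↦10, 6↦1, 7↦6, 8↦9, 9↦5, 10↦0]  zeros at y ∈ {0, 1, 10}
  x = 2: [0↦3, 1↦9, 2↦8, 3↦6, 4↦9, 5↦1, 6↦10, 7↦9, 8↦4, 9↦1, 10↦6]  zeros at y ∈ ∅
  x = 3: [0↦0, 1↦10, 2↦0, 3↦9, 4↦10, 5↦9, 6↦1, 7↦3, 8↦10, 9↦6, 10↦8]  zeros at y ∈ {0, 2}
  x = 4: [0↦1, 1↦2, 2↦3, 3↦10, 4↦7, 5↦0, 6↦6, 7↦9, 8↦4, 9↦8, 10↦5]  zeros at y ∈ {5}
  x = 5: [0↦5, 1↦6, 2↦5, 3↦8, 4↦10, 5↦6, 6↦2, 7↦4, 8↦7, 9↦6, 10↦7]  zeros at y ∈ ∅
  x = 6: [0↦0, 1↦10, 2↦5, 3↦2, 4↦7, 5↦4, 6↦10, 7↦9, 8↦7, 9↦10, 10↦2]  zeros at y ∈ {0}
  x = 7: [0↦7, 1↦2, 2↦2, 3↦2, 4↦8, 5↦4, 6↦7, 7↦1, 8↦3, 9↦8, 10↦0]  zeros at y ∈ {10}
  x = 8: [0↦3, 1↦3, 2↦6, 3↦7, 4↦1, 5↦5, 6↦3, 7↦1, 8↦5, 9↦10, 10↦0]  zeros at y ∈ {10}
  x = 9: [0↦9, 1↦1, 2↦5, 3↦5, 4↦7, 5↦6, 6↦8, 7↦8, 8↦1, 9↦4, 10↦1]  zeros at y ∈ ∅
  x = 10: [0↦2, 1↦6, 2↦9, 3↦6, 4↦3, 5↦6, 6↦10, 7↦10, 8↦1, 9↦0, 10↦2]  zeros at y ∈ {9}
Collecting zeros: affine points = {(1, 0), (1, 1), (1, 10), (3, 0), (3, 2), (4, 5), (6, 0), (7, 10), (8, 10), (10, 9)}.
Total count |C(F_11)_aff| = 10.


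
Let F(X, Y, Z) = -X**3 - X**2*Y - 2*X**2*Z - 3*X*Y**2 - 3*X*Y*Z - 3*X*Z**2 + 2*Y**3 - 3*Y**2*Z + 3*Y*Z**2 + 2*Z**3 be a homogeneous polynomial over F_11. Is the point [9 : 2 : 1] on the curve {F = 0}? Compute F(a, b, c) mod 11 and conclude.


F(9,2,1) ≡ 2 (mod 11); P is NOT on the curve.

Evaluate F(9, 2, 1) term-by-term (mod 11).
  -X**3 ↦ -1·729·1·1 = -729
  -X**2*Y ↦ -1·81·2·1 = -162
  -2*X**2*Z ↦ -2·81·1·1 = -162
  -3*X*Y**2 ↦ -3·9·4·1 = -108
  -3*X*Y*Z ↦ -3·9·2·1 = -54
  -3*X*Z**2 ↦ -3·9·1·1 = -27
  2*Y**3 ↦ 2·1·8·1 = 16
  -3*Y**2*Z ↦ -3·1·4·1 = -12
  3*Y*Z**2 ↦ 3·1·2·1 = 6
  2*Z**3 ↦ 2·1·1·1 = 2
Sum: F(9, 2, 1) = (-729) + (-162) + (-162) + (-108) + (-54) + (-27) + (16) + (-12) + (6) + (2) = -1230.
Reducing mod 11: -1230 ≡ 2 (mod 11).
Since F(a, b, c) ≡ 2 ≠ 0 (mod 11), P does NOT lie on the curve.


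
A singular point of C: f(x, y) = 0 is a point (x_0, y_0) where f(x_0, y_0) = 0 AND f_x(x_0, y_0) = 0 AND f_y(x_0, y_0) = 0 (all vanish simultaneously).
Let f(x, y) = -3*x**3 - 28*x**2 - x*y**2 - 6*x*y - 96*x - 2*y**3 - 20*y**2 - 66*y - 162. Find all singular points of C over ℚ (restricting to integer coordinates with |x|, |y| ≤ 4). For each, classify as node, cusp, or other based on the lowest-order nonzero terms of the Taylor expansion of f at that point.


Singular points: {(-3, -3)}; classification: node.

Compute partial derivatives:
  f_x = -9*x**2 - 56*x - y**2 - 6*y - 96.
  f_y = -2*x*y - 6*x - 6*y**2 - 40*y - 66.
Scan x_0 ∈ {−4, ..., 4}. For each x_0, f_y(x_0, y) is a polynomial in y; find its integer roots y ∈ {−4, ..., 4}, then test f_x and f at those candidates.
  x = -4: f_y(-4, y) = -6*y**2 - 32*y - 42; vanishes at y ∈ {-3}. (-4, -3): f_x = -7 ≠ 0.
  x = -3: f_y(-3, y) = -6*y**2 - 34*y - 48; vanishes at y ∈ {-3}. (-3, -3): f_x = 0, f = 0 — SINGULAR.
  x = -2: f_y(-2, y) = -6*y**2 - 36*y - 54; vanishes at y ∈ {-3}. (-2, -3): f_x = -11 ≠ 0.
  x = -1: f_y(-1, y) = -6*y**2 - 38*y - 60; vanishes at y ∈ {-3}. (-1, -3): f_x = -40 ≠ 0.
  x = 0: f_y(0, y) = -6*y**2 - 40*y - 66; vanishes at y ∈ {-3}. (0, -3): f_x = -87 ≠ 0.
  x = 1: f_y(1, y) = -6*y**2 - 42*y - 72; vanishes at y ∈ {-4, -3}. (1, -4): f_x = -153 ≠ 0; (1, -3): f_x = -152 ≠ 0.
  x = 2: f_y(2, y) = -6*y**2 - 44*y - 78; vanishes at y ∈ {-3}. (2, -3): f_x = -235 ≠ 0.
  x = 3: f_y(3, y) = -6*y**2 - 46*y - 84; vanishes at y ∈ {-3}. (3, -3): f_x = -336 ≠ 0.
  x = 4: f_y(4, y) = -6*y**2 - 48*y - 90; vanishes at y ∈ {-3}. (4, -3): f_x = -455 ≠ 0.
Only singular point on the grid: (-3, -3).
Classify: substitute x = -3 + u, y = -3 + v and expand: f = -3*u**3 - u**2 - u*v**2 - 2*v**3 + v**2.
No constant or linear terms (consistent with a singular point). Quadratic part: -u**2 + v**2. Cubic part: -3*u**3 - u*v**2 - 2*v**3.
The quadratic part v**2 - u**2 = (v − u)(v + u) splits into two distinct linear factors, so there are two distinct tangent lines y − -3 = ±(x − -3) — this is a node (ordinary double point).
Classification: node.


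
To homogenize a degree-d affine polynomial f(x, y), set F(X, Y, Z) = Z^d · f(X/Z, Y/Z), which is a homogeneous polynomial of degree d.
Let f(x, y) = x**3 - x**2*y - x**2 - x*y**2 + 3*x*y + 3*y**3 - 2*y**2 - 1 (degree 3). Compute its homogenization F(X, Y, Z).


F(X, Y, Z) = X**3 - X**2*Y - X**2*Z - X*Y**2 + 3*X*Y*Z + 3*Y**3 - 2*Y**2*Z - Z**3

deg(f) = 3.
Substitute x = X/Z, y = Y/Z into f, then multiply by Z^3.
  monomial 1·x^3·y^0 ↦ 1·X^3·Y^0·Z^0.
  monomial -1·x^2·y^1 ↦ -1·X^2·Y^1·Z^0.
  monomial -1·x^2·y^0 ↦ -1·X^2·Y^0·Z^1.
  monomial -1·x^1·y^2 ↦ -1·X^1·Y^2·Z^0.
  monomial 3·x^1·y^1 ↦ 3·X^1·Y^1·Z^1.
  monomial 3·x^0·y^3 ↦ 3·X^0·Y^3·Z^0.
  monomial -2·x^0·y^2 ↦ -2·X^0·Y^2·Z^1.
  monomial -1·x^0·y^0 ↦ -1·X^0·Y^0·Z^3.
Collecting: F(X, Y, Z) = X**3 - X**2*Y - X**2*Z - X*Y**2 + 3*X*Y*Z + 3*Y**3 - 2*Y**2*Z - Z**3.


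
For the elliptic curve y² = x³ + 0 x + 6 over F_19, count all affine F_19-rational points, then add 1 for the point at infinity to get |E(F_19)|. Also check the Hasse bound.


Affine points = {(0, 5), (0, 14), (1, 8), (1, 11), (5, 6), (5, 13), (7, 8), (7, 11), (8, 9), (8, 10), (11, 8), (11, 11), (12, 9), (12, 10), (16, 6), (16, 13), (17, 6), (17, 13), (18, 9), (18, 10)}; affine count = 20; |E(F_19)| = 21.

Discriminant check: Δ ∝ 4a³ + 27b² = 4·0³ + 27·6² = 4·0 + 27·36 ≡ 3 (mod 19). Nonzero ⇒ E is nonsingular.
For each x ∈ F_19, compute rhs = x³ + 0·x + 6 mod 19, then count y ∈ F_19 with y² ≡ rhs.
  x = 0: rhs = 6, matching y values: 5, 14 (2 points).
  x = 1: rhs = 7, matching y values: 8, 11 (2 points).
  x = 2: rhs = 14, matching y values: none (0 points).
  x = 3: rhs = 14, matching y values: none (0 points).
  x = 4: rhs = 13, matching y values: none (0 points).
  x = 5: rhs = 17, matching y values: 6, 13 (2 points).
  x = 6: rhs = 13, matching y values: none (0 points).
  x = 7: rhs = 7, matching y values: 8, 11 (2 points).
  x = 8: rhs = 5, matching y values: 9, 10 (2 points).
  x = 9: rhs = 13, matching y values: none (0 points).
  x = 10: rhs = 18, matching y values: none (0 points).
  x = 11: rhs = 7, matching y values: 8, 11 (2 points).
  x = 12: rhs = 5, matching y values: 9, 10 (2 points).
  x = 13: rhs = 18, matching y values: none (0 points).
  x = 14: rhs = 14, matching y values: none (0 points).
  x = 15: rhs = 18, matching y values: none (0 points).
  x = 16: rhs = 17, matching y values: 6, 13 (2 points).
  x = 17: rhs = 17, matching y values: 6, 13 (2 points).
  x = 18: rhs = 5, matching y values: 9, 10 (2 points).
Total affine count: 20.
Full point count |E(F_19)| = 20 + 1 = 21.
Hasse bound: |21 − (19+1)| = |1| = 1 ≤ 2√19 ≈ 8.7178 ✓.


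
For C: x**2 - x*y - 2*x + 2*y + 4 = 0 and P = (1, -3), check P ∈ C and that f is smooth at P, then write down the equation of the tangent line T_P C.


Tangent line at P: 3*x + y = 0.

Step 1: f(1, -3) = 0, so P lies on C.
Step 2: partial derivatives
  f_x(x, y) = 2*x - y - 2, f_y(x, y) = 2 - x.
  f_x(P) = 3, f_y(P) = 1 (gradient nonzero, so P is smooth).
Step 3: tangent line at P: 3·(x − 1) + 1·(y − -3) = 0.
Expanding: 3*x + y = 0.


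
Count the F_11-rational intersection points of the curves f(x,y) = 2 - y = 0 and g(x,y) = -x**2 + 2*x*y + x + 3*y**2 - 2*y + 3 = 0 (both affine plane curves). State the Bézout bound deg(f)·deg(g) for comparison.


Common zeros: {(0, 2), (5, 2)}; count = 2; Bézout bound = 2.

deg(f) = 1, deg(g) = 2, so Bézout bound = 2.
Scan x ∈ F_11. For each x, list the y ∈ F_11 with f(x, y) ≡ 0 and those with g(x, y) ≡ 0 (mod 11); the common zeros in that column are the intersection.
  x = 0: f ≡ 0 at y ∈ {2}; g ≡ 0 at y ∈ {2, 6}; common: {2}.
  x = 1: f ≡ 0 at y ∈ {2}; g ≡ 0 at y ∈ ∅; common: ∅.
  x = 2: f ≡ 0 at y ∈ {2}; g ≡ 0 at y ∈ {6, 8}; common: ∅.
  x = 3: f ≡ 0 at y ∈ {2}; g ≡ 0 at y ∈ ∅; common: ∅.
  x = 4: f ≡ 0 at y ∈ {2}; g ≡ 0 at y ∈ {1, 8}; common: ∅.
  x = 5: f ≡ 0 at y ∈ {2}; g ≡ 0 at y ∈ {2, 10}; common: {2}.
  x = 6: f ≡ 0 at y ∈ {2}; g ≡ 0 at y ∈ ∅; common: ∅.
  x = 7: f ≡ 0 at y ∈ {2}; g ≡ 0 at y ∈ ∅; common: ∅.
  x = 8: f ≡ 0 at y ∈ {2}; g ≡ 0 at y ∈ ∅; common: ∅.
  x = 9: f ≡ 0 at y ∈ {2}; g ≡ 0 at y ∈ ∅; common: ∅.
  x = 10: f ≡ 0 at y ∈ {2}; g ≡ 0 at y ∈ {1, 4}; common: ∅.
Collecting: common zeros = {(0, 2), (5, 2)}, so the count is 2.
Comparison with the Bézout bound: 2 ≤ 2 = deg(f)·deg(g), as expected for curves with no common component (the bound is attained).


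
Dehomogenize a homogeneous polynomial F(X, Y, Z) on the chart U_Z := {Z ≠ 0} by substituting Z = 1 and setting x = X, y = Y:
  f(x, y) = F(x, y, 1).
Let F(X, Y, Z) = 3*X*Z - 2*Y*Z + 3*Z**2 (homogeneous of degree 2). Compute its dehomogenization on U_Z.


f(x, y) = 3*x - 2*y + 3

On U_Z we set Z = 1. Each monomial c·X^i·Y^j·Z^k in F becomes c·x^i·y^j·1^k = c·x^i·y^j.
Substituting Z = 1: F(X, Y, 1) = 3*x - 2*y + 3.
Note: deg(f) ≤ deg(F) = 2; strict inequality happens when F is divisible by Z (lost terms).
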